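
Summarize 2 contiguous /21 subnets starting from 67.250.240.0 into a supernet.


Original prefix: /21
Number of subnets: 2 = 2^1
New prefix = 21 - 1 = 20
Supernet: 67.250.240.0/20


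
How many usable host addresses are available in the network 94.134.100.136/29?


Host bits = 32 - 29 = 3
Total addresses = 2^3 = 8
Usable = total - 2 (network and broadcast)
Usable hosts: 6


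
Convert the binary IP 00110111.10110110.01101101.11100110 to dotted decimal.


00110111 = 55
10110110 = 182
01101101 = 109
11100110 = 230
IP: 55.182.109.230


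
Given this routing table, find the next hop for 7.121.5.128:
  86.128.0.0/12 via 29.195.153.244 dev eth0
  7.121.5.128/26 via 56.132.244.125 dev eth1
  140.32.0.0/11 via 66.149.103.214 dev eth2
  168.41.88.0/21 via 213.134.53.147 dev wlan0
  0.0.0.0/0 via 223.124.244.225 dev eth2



Longest prefix match for 7.121.5.128:
  /12 86.128.0.0: no
  /26 7.121.5.128: MATCH
  /11 140.32.0.0: no
  /21 168.41.88.0: no
  /0 0.0.0.0: MATCH
Selected: next-hop 56.132.244.125 via eth1 (matched /26)


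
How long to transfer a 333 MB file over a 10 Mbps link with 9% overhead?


Effective throughput = 10 * (1 - 9/100) = 9.1 Mbps
File size in Mb = 333 * 8 = 2664 Mb
Time = 2664 / 9.1
Time = 292.7473 seconds


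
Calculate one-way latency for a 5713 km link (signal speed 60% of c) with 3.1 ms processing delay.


Speed = 0.6 * 3e5 km/s = 180000 km/s
Propagation delay = 5713 / 180000 = 0.0317 s = 31.7389 ms
Processing delay = 3.1 ms
Total one-way latency = 34.8389 ms


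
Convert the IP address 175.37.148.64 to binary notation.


175 = 10101111
37 = 00100101
148 = 10010100
64 = 01000000
Binary: 10101111.00100101.10010100.01000000


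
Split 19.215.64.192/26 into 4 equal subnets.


New prefix = 26 + 2 = 28
Each subnet has 16 addresses
  19.215.64.192/28
  19.215.64.208/28
  19.215.64.224/28
  19.215.64.240/28
Subnets: 19.215.64.192/28, 19.215.64.208/28, 19.215.64.224/28, 19.215.64.240/28


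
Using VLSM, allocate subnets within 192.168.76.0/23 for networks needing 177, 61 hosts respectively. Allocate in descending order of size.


177 hosts -> /24 (254 usable): 192.168.76.0/24
61 hosts -> /26 (62 usable): 192.168.77.0/26
Allocation: 192.168.76.0/24 (177 hosts, 254 usable); 192.168.77.0/26 (61 hosts, 62 usable)


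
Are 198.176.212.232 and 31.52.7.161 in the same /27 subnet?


Mask: 255.255.255.224
198.176.212.232 AND mask = 198.176.212.224
31.52.7.161 AND mask = 31.52.7.160
No, different subnets (198.176.212.224 vs 31.52.7.160)


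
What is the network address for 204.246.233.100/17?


IP:   11001100.11110110.11101001.01100100
Mask: 11111111.11111111.10000000.00000000
AND operation:
Net:  11001100.11110110.10000000.00000000
Network: 204.246.128.0/17


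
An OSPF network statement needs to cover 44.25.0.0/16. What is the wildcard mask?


Subnet mask: 255.255.0.0
Wildcard = 255.255.255.255 - subnet mask
255 - 255 = 0
255 - 255 = 0
255 - 0 = 255
255 - 0 = 255
Wildcard: 0.0.255.255


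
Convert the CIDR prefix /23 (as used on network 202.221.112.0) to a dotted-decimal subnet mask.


/23 means 23 network bits, 9 host bits
Binary: 11111111111111111111111000000000
Mask: 255.255.254.0


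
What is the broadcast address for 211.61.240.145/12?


Network: 211.48.0.0/12
Host bits = 20
Set all host bits to 1:
Broadcast: 211.63.255.255


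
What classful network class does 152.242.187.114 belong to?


First octet: 152
Binary: 10011000
10xxxxxx -> Class B (128-191)
Class B, default mask 255.255.0.0 (/16)


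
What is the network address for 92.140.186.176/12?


IP:   01011100.10001100.10111010.10110000
Mask: 11111111.11110000.00000000.00000000
AND operation:
Net:  01011100.10000000.00000000.00000000
Network: 92.128.0.0/12


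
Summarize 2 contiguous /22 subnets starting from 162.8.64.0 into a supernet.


Original prefix: /22
Number of subnets: 2 = 2^1
New prefix = 22 - 1 = 21
Supernet: 162.8.64.0/21


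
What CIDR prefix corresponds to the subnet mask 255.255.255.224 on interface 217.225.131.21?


Binary: 11111111.11111111.11111111.11100000
Count leading 1s
Prefix: /27


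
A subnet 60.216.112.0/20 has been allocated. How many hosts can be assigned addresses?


Host bits = 32 - 20 = 12
Total addresses = 2^12 = 4096
Usable = total - 2 (network and broadcast)
Usable hosts: 4094


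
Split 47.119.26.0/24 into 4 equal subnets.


New prefix = 24 + 2 = 26
Each subnet has 64 addresses
  47.119.26.0/26
  47.119.26.64/26
  47.119.26.128/26
  47.119.26.192/26
Subnets: 47.119.26.0/26, 47.119.26.64/26, 47.119.26.128/26, 47.119.26.192/26


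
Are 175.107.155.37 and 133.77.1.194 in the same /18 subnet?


Mask: 255.255.192.0
175.107.155.37 AND mask = 175.107.128.0
133.77.1.194 AND mask = 133.77.0.0
No, different subnets (175.107.128.0 vs 133.77.0.0)


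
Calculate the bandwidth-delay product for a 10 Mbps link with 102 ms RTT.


BDP = bandwidth * RTT
= 10 Mbps * 102 ms
= 10 * 1e6 * 102 / 1000 bits
= 1020000 bits
= 127500 bytes
= 124.5117 KB
BDP = 1020000 bits (127500 bytes)


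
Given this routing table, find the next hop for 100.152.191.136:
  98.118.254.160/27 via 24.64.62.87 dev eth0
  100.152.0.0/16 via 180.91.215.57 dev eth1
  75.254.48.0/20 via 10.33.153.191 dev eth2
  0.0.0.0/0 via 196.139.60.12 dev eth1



Longest prefix match for 100.152.191.136:
  /27 98.118.254.160: no
  /16 100.152.0.0: MATCH
  /20 75.254.48.0: no
  /0 0.0.0.0: MATCH
Selected: next-hop 180.91.215.57 via eth1 (matched /16)


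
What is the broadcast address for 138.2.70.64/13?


Network: 138.0.0.0/13
Host bits = 19
Set all host bits to 1:
Broadcast: 138.7.255.255


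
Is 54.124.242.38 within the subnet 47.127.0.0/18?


Subnet network: 47.127.0.0
Test IP AND mask: 54.124.192.0
No, 54.124.242.38 is not in 47.127.0.0/18


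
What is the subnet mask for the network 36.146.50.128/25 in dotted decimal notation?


/25 means 25 network bits, 7 host bits
Binary: 11111111111111111111111110000000
Mask: 255.255.255.128


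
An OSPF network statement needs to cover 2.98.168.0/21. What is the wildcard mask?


Subnet mask: 255.255.248.0
Wildcard = 255.255.255.255 - subnet mask
255 - 255 = 0
255 - 255 = 0
255 - 248 = 7
255 - 0 = 255
Wildcard: 0.0.7.255


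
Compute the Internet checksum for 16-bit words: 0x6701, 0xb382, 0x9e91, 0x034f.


Sum all words (with carry folding):
+ 0x6701 = 0x6701
+ 0xb382 = 0x1a84
+ 0x9e91 = 0xb915
+ 0x034f = 0xbc64
One's complement: ~0xbc64
Checksum = 0x439b


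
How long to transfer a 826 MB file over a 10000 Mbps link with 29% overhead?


Effective throughput = 10000 * (1 - 29/100) = 7100 Mbps
File size in Mb = 826 * 8 = 6608 Mb
Time = 6608 / 7100
Time = 0.9307 seconds


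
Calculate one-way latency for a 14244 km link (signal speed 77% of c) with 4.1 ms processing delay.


Speed = 0.77 * 3e5 km/s = 231000 km/s
Propagation delay = 14244 / 231000 = 0.0617 s = 61.6623 ms
Processing delay = 4.1 ms
Total one-way latency = 65.7623 ms


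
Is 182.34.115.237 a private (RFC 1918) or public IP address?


RFC 1918 private ranges:
  10.0.0.0/8 (10.0.0.0 - 10.255.255.255)
  172.16.0.0/12 (172.16.0.0 - 172.31.255.255)
  192.168.0.0/16 (192.168.0.0 - 192.168.255.255)
Public (not in any RFC 1918 range)


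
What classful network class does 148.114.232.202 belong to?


First octet: 148
Binary: 10010100
10xxxxxx -> Class B (128-191)
Class B, default mask 255.255.0.0 (/16)


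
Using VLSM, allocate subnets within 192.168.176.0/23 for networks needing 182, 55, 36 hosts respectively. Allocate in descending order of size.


182 hosts -> /24 (254 usable): 192.168.176.0/24
55 hosts -> /26 (62 usable): 192.168.177.0/26
36 hosts -> /26 (62 usable): 192.168.177.64/26
Allocation: 192.168.176.0/24 (182 hosts, 254 usable); 192.168.177.0/26 (55 hosts, 62 usable); 192.168.177.64/26 (36 hosts, 62 usable)


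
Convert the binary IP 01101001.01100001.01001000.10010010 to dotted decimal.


01101001 = 105
01100001 = 97
01001000 = 72
10010010 = 146
IP: 105.97.72.146


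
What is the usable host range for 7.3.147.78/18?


Network: 7.3.128.0
Broadcast: 7.3.191.255
First usable = network + 1
Last usable = broadcast - 1
Range: 7.3.128.1 to 7.3.191.254


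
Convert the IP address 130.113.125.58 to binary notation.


130 = 10000010
113 = 01110001
125 = 01111101
58 = 00111010
Binary: 10000010.01110001.01111101.00111010


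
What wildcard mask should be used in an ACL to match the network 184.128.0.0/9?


Subnet mask: 255.128.0.0
Wildcard = 255.255.255.255 - subnet mask
255 - 255 = 0
255 - 128 = 127
255 - 0 = 255
255 - 0 = 255
Wildcard: 0.127.255.255


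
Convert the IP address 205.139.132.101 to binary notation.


205 = 11001101
139 = 10001011
132 = 10000100
101 = 01100101
Binary: 11001101.10001011.10000100.01100101


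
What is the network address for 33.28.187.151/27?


IP:   00100001.00011100.10111011.10010111
Mask: 11111111.11111111.11111111.11100000
AND operation:
Net:  00100001.00011100.10111011.10000000
Network: 33.28.187.128/27


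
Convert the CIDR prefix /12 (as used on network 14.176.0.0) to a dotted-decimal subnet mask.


/12 means 12 network bits, 20 host bits
Binary: 11111111111100000000000000000000
Mask: 255.240.0.0


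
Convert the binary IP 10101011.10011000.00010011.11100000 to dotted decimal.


10101011 = 171
10011000 = 152
00010011 = 19
11100000 = 224
IP: 171.152.19.224


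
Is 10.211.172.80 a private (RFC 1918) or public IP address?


RFC 1918 private ranges:
  10.0.0.0/8 (10.0.0.0 - 10.255.255.255)
  172.16.0.0/12 (172.16.0.0 - 172.31.255.255)
  192.168.0.0/16 (192.168.0.0 - 192.168.255.255)
Private (in 10.0.0.0/8)


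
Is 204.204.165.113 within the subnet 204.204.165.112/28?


Subnet network: 204.204.165.112
Test IP AND mask: 204.204.165.112
Yes, 204.204.165.113 is in 204.204.165.112/28


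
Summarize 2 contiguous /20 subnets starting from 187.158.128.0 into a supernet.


Original prefix: /20
Number of subnets: 2 = 2^1
New prefix = 20 - 1 = 19
Supernet: 187.158.128.0/19


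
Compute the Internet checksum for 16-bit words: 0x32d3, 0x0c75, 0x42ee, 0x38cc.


Sum all words (with carry folding):
+ 0x32d3 = 0x32d3
+ 0x0c75 = 0x3f48
+ 0x42ee = 0x8236
+ 0x38cc = 0xbb02
One's complement: ~0xbb02
Checksum = 0x44fd


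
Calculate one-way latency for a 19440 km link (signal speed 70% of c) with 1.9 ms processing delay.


Speed = 0.7 * 3e5 km/s = 210000 km/s
Propagation delay = 19440 / 210000 = 0.0926 s = 92.5714 ms
Processing delay = 1.9 ms
Total one-way latency = 94.4714 ms


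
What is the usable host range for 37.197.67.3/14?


Network: 37.196.0.0
Broadcast: 37.199.255.255
First usable = network + 1
Last usable = broadcast - 1
Range: 37.196.0.1 to 37.199.255.254


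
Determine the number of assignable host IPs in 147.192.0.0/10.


Host bits = 32 - 10 = 22
Total addresses = 2^22 = 4194304
Usable = total - 2 (network and broadcast)
Usable hosts: 4194302


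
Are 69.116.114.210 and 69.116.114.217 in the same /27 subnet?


Mask: 255.255.255.224
69.116.114.210 AND mask = 69.116.114.192
69.116.114.217 AND mask = 69.116.114.192
Yes, same subnet (69.116.114.192)


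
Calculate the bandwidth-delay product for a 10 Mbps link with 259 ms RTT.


BDP = bandwidth * RTT
= 10 Mbps * 259 ms
= 10 * 1e6 * 259 / 1000 bits
= 2590000 bits
= 323750 bytes
= 316.1621 KB
BDP = 2590000 bits (323750 bytes)


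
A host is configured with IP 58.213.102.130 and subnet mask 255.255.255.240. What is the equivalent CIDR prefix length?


Binary: 11111111.11111111.11111111.11110000
Count leading 1s
Prefix: /28


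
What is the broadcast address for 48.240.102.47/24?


Network: 48.240.102.0/24
Host bits = 8
Set all host bits to 1:
Broadcast: 48.240.102.255


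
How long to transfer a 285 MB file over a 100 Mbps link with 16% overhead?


Effective throughput = 100 * (1 - 16/100) = 84 Mbps
File size in Mb = 285 * 8 = 2280 Mb
Time = 2280 / 84
Time = 27.1429 seconds


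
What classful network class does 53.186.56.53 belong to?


First octet: 53
Binary: 00110101
0xxxxxxx -> Class A (1-126)
Class A, default mask 255.0.0.0 (/8)


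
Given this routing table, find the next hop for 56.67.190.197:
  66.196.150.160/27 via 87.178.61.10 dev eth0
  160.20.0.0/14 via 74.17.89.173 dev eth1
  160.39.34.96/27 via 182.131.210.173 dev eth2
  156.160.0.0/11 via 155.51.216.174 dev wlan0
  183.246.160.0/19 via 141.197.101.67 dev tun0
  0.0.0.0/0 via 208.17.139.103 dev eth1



Longest prefix match for 56.67.190.197:
  /27 66.196.150.160: no
  /14 160.20.0.0: no
  /27 160.39.34.96: no
  /11 156.160.0.0: no
  /19 183.246.160.0: no
  /0 0.0.0.0: MATCH
Selected: next-hop 208.17.139.103 via eth1 (matched /0)


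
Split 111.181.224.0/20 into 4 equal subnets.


New prefix = 20 + 2 = 22
Each subnet has 1024 addresses
  111.181.224.0/22
  111.181.228.0/22
  111.181.232.0/22
  111.181.236.0/22
Subnets: 111.181.224.0/22, 111.181.228.0/22, 111.181.232.0/22, 111.181.236.0/22


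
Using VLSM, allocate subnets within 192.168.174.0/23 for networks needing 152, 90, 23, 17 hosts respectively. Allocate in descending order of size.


152 hosts -> /24 (254 usable): 192.168.174.0/24
90 hosts -> /25 (126 usable): 192.168.175.0/25
23 hosts -> /27 (30 usable): 192.168.175.128/27
17 hosts -> /27 (30 usable): 192.168.175.160/27
Allocation: 192.168.174.0/24 (152 hosts, 254 usable); 192.168.175.0/25 (90 hosts, 126 usable); 192.168.175.128/27 (23 hosts, 30 usable); 192.168.175.160/27 (17 hosts, 30 usable)


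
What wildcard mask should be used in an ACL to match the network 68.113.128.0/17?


Subnet mask: 255.255.128.0
Wildcard = 255.255.255.255 - subnet mask
255 - 255 = 0
255 - 255 = 0
255 - 128 = 127
255 - 0 = 255
Wildcard: 0.0.127.255


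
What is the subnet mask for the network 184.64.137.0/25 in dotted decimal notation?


/25 means 25 network bits, 7 host bits
Binary: 11111111111111111111111110000000
Mask: 255.255.255.128


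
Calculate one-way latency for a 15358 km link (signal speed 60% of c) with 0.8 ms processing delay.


Speed = 0.6 * 3e5 km/s = 180000 km/s
Propagation delay = 15358 / 180000 = 0.0853 s = 85.3222 ms
Processing delay = 0.8 ms
Total one-way latency = 86.1222 ms


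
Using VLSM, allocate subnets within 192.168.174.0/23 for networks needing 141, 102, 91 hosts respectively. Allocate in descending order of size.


141 hosts -> /24 (254 usable): 192.168.174.0/24
102 hosts -> /25 (126 usable): 192.168.175.0/25
91 hosts -> /25 (126 usable): 192.168.175.128/25
Allocation: 192.168.174.0/24 (141 hosts, 254 usable); 192.168.175.0/25 (102 hosts, 126 usable); 192.168.175.128/25 (91 hosts, 126 usable)


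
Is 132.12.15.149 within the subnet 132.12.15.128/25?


Subnet network: 132.12.15.128
Test IP AND mask: 132.12.15.128
Yes, 132.12.15.149 is in 132.12.15.128/25


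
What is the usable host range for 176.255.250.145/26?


Network: 176.255.250.128
Broadcast: 176.255.250.191
First usable = network + 1
Last usable = broadcast - 1
Range: 176.255.250.129 to 176.255.250.190


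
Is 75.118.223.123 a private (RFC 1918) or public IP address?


RFC 1918 private ranges:
  10.0.0.0/8 (10.0.0.0 - 10.255.255.255)
  172.16.0.0/12 (172.16.0.0 - 172.31.255.255)
  192.168.0.0/16 (192.168.0.0 - 192.168.255.255)
Public (not in any RFC 1918 range)


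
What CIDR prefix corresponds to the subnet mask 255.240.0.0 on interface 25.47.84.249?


Binary: 11111111.11110000.00000000.00000000
Count leading 1s
Prefix: /12


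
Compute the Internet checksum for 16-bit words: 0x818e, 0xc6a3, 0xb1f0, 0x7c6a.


Sum all words (with carry folding):
+ 0x818e = 0x818e
+ 0xc6a3 = 0x4832
+ 0xb1f0 = 0xfa22
+ 0x7c6a = 0x768d
One's complement: ~0x768d
Checksum = 0x8972


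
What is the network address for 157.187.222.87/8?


IP:   10011101.10111011.11011110.01010111
Mask: 11111111.00000000.00000000.00000000
AND operation:
Net:  10011101.00000000.00000000.00000000
Network: 157.0.0.0/8


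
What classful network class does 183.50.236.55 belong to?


First octet: 183
Binary: 10110111
10xxxxxx -> Class B (128-191)
Class B, default mask 255.255.0.0 (/16)


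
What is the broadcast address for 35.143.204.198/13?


Network: 35.136.0.0/13
Host bits = 19
Set all host bits to 1:
Broadcast: 35.143.255.255


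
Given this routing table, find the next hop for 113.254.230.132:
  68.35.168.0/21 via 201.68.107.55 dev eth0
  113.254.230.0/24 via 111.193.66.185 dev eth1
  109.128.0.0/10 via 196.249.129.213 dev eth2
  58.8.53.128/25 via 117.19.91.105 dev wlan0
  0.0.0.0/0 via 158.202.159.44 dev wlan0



Longest prefix match for 113.254.230.132:
  /21 68.35.168.0: no
  /24 113.254.230.0: MATCH
  /10 109.128.0.0: no
  /25 58.8.53.128: no
  /0 0.0.0.0: MATCH
Selected: next-hop 111.193.66.185 via eth1 (matched /24)


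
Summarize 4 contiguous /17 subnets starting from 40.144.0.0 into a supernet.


Original prefix: /17
Number of subnets: 4 = 2^2
New prefix = 17 - 2 = 15
Supernet: 40.144.0.0/15


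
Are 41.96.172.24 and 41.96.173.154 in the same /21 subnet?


Mask: 255.255.248.0
41.96.172.24 AND mask = 41.96.168.0
41.96.173.154 AND mask = 41.96.168.0
Yes, same subnet (41.96.168.0)


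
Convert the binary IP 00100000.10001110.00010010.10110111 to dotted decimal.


00100000 = 32
10001110 = 142
00010010 = 18
10110111 = 183
IP: 32.142.18.183


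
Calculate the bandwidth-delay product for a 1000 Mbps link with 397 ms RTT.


BDP = bandwidth * RTT
= 1000 Mbps * 397 ms
= 1000 * 1e6 * 397 / 1000 bits
= 397000000 bits
= 49625000 bytes
= 48461.9141 KB
BDP = 397000000 bits (49625000 bytes)


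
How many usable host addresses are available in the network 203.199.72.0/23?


Host bits = 32 - 23 = 9
Total addresses = 2^9 = 512
Usable = total - 2 (network and broadcast)
Usable hosts: 510


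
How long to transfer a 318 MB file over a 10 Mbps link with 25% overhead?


Effective throughput = 10 * (1 - 25/100) = 7.5 Mbps
File size in Mb = 318 * 8 = 2544 Mb
Time = 2544 / 7.5
Time = 339.2 seconds


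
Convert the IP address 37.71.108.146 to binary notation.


37 = 00100101
71 = 01000111
108 = 01101100
146 = 10010010
Binary: 00100101.01000111.01101100.10010010


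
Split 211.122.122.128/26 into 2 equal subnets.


New prefix = 26 + 1 = 27
Each subnet has 32 addresses
  211.122.122.128/27
  211.122.122.160/27
Subnets: 211.122.122.128/27, 211.122.122.160/27


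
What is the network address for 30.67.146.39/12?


IP:   00011110.01000011.10010010.00100111
Mask: 11111111.11110000.00000000.00000000
AND operation:
Net:  00011110.01000000.00000000.00000000
Network: 30.64.0.0/12


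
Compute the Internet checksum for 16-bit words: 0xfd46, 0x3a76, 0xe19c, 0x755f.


Sum all words (with carry folding):
+ 0xfd46 = 0xfd46
+ 0x3a76 = 0x37bd
+ 0xe19c = 0x195a
+ 0x755f = 0x8eb9
One's complement: ~0x8eb9
Checksum = 0x7146


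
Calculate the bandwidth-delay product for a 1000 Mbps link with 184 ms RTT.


BDP = bandwidth * RTT
= 1000 Mbps * 184 ms
= 1000 * 1e6 * 184 / 1000 bits
= 184000000 bits
= 23000000 bytes
= 22460.9375 KB
BDP = 184000000 bits (23000000 bytes)


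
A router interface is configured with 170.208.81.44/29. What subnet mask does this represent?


/29 means 29 network bits, 3 host bits
Binary: 11111111111111111111111111111000
Mask: 255.255.255.248


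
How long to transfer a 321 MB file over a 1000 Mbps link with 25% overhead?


Effective throughput = 1000 * (1 - 25/100) = 750 Mbps
File size in Mb = 321 * 8 = 2568 Mb
Time = 2568 / 750
Time = 3.424 seconds


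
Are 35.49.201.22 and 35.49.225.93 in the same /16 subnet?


Mask: 255.255.0.0
35.49.201.22 AND mask = 35.49.0.0
35.49.225.93 AND mask = 35.49.0.0
Yes, same subnet (35.49.0.0)


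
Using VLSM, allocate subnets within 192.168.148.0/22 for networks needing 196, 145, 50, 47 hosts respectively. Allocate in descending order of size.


196 hosts -> /24 (254 usable): 192.168.148.0/24
145 hosts -> /24 (254 usable): 192.168.149.0/24
50 hosts -> /26 (62 usable): 192.168.150.0/26
47 hosts -> /26 (62 usable): 192.168.150.64/26
Allocation: 192.168.148.0/24 (196 hosts, 254 usable); 192.168.149.0/24 (145 hosts, 254 usable); 192.168.150.0/26 (50 hosts, 62 usable); 192.168.150.64/26 (47 hosts, 62 usable)


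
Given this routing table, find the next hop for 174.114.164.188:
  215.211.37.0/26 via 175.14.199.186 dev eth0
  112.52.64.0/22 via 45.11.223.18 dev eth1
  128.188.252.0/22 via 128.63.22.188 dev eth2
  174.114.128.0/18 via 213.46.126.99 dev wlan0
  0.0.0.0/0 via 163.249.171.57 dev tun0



Longest prefix match for 174.114.164.188:
  /26 215.211.37.0: no
  /22 112.52.64.0: no
  /22 128.188.252.0: no
  /18 174.114.128.0: MATCH
  /0 0.0.0.0: MATCH
Selected: next-hop 213.46.126.99 via wlan0 (matched /18)


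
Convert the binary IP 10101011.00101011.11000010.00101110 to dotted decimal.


10101011 = 171
00101011 = 43
11000010 = 194
00101110 = 46
IP: 171.43.194.46


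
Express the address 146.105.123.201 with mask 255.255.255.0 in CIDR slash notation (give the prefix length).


Binary: 11111111.11111111.11111111.00000000
Count leading 1s
Prefix: /24


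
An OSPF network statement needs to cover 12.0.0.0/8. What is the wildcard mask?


Subnet mask: 255.0.0.0
Wildcard = 255.255.255.255 - subnet mask
255 - 255 = 0
255 - 0 = 255
255 - 0 = 255
255 - 0 = 255
Wildcard: 0.255.255.255


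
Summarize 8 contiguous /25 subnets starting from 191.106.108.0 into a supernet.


Original prefix: /25
Number of subnets: 8 = 2^3
New prefix = 25 - 3 = 22
Supernet: 191.106.108.0/22


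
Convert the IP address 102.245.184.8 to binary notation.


102 = 01100110
245 = 11110101
184 = 10111000
8 = 00001000
Binary: 01100110.11110101.10111000.00001000


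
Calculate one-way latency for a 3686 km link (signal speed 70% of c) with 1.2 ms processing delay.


Speed = 0.7 * 3e5 km/s = 210000 km/s
Propagation delay = 3686 / 210000 = 0.0176 s = 17.5524 ms
Processing delay = 1.2 ms
Total one-way latency = 18.7524 ms


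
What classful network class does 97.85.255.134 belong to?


First octet: 97
Binary: 01100001
0xxxxxxx -> Class A (1-126)
Class A, default mask 255.0.0.0 (/8)


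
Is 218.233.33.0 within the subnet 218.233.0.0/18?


Subnet network: 218.233.0.0
Test IP AND mask: 218.233.0.0
Yes, 218.233.33.0 is in 218.233.0.0/18


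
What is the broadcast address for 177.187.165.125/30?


Network: 177.187.165.124/30
Host bits = 2
Set all host bits to 1:
Broadcast: 177.187.165.127


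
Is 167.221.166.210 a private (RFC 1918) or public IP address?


RFC 1918 private ranges:
  10.0.0.0/8 (10.0.0.0 - 10.255.255.255)
  172.16.0.0/12 (172.16.0.0 - 172.31.255.255)
  192.168.0.0/16 (192.168.0.0 - 192.168.255.255)
Public (not in any RFC 1918 range)


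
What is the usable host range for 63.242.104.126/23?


Network: 63.242.104.0
Broadcast: 63.242.105.255
First usable = network + 1
Last usable = broadcast - 1
Range: 63.242.104.1 to 63.242.105.254


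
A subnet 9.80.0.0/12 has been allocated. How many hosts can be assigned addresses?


Host bits = 32 - 12 = 20
Total addresses = 2^20 = 1048576
Usable = total - 2 (network and broadcast)
Usable hosts: 1048574


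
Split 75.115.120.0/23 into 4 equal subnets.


New prefix = 23 + 2 = 25
Each subnet has 128 addresses
  75.115.120.0/25
  75.115.120.128/25
  75.115.121.0/25
  75.115.121.128/25
Subnets: 75.115.120.0/25, 75.115.120.128/25, 75.115.121.0/25, 75.115.121.128/25


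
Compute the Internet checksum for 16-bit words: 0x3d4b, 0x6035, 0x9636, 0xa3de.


Sum all words (with carry folding):
+ 0x3d4b = 0x3d4b
+ 0x6035 = 0x9d80
+ 0x9636 = 0x33b7
+ 0xa3de = 0xd795
One's complement: ~0xd795
Checksum = 0x286a


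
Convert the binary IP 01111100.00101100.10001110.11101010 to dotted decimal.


01111100 = 124
00101100 = 44
10001110 = 142
11101010 = 234
IP: 124.44.142.234


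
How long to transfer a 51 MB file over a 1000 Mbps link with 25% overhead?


Effective throughput = 1000 * (1 - 25/100) = 750 Mbps
File size in Mb = 51 * 8 = 408 Mb
Time = 408 / 750
Time = 0.544 seconds


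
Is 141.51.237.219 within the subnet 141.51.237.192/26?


Subnet network: 141.51.237.192
Test IP AND mask: 141.51.237.192
Yes, 141.51.237.219 is in 141.51.237.192/26


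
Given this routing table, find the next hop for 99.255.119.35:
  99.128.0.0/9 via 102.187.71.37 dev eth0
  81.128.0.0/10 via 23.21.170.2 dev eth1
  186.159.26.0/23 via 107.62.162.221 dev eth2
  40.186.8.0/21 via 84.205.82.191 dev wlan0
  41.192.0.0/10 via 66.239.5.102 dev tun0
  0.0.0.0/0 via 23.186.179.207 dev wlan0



Longest prefix match for 99.255.119.35:
  /9 99.128.0.0: MATCH
  /10 81.128.0.0: no
  /23 186.159.26.0: no
  /21 40.186.8.0: no
  /10 41.192.0.0: no
  /0 0.0.0.0: MATCH
Selected: next-hop 102.187.71.37 via eth0 (matched /9)


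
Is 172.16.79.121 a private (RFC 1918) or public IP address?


RFC 1918 private ranges:
  10.0.0.0/8 (10.0.0.0 - 10.255.255.255)
  172.16.0.0/12 (172.16.0.0 - 172.31.255.255)
  192.168.0.0/16 (192.168.0.0 - 192.168.255.255)
Private (in 172.16.0.0/12)


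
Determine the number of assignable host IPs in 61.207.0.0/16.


Host bits = 32 - 16 = 16
Total addresses = 2^16 = 65536
Usable = total - 2 (network and broadcast)
Usable hosts: 65534


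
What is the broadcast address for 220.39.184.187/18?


Network: 220.39.128.0/18
Host bits = 14
Set all host bits to 1:
Broadcast: 220.39.191.255


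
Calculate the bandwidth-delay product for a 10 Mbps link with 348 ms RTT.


BDP = bandwidth * RTT
= 10 Mbps * 348 ms
= 10 * 1e6 * 348 / 1000 bits
= 3480000 bits
= 435000 bytes
= 424.8047 KB
BDP = 3480000 bits (435000 bytes)


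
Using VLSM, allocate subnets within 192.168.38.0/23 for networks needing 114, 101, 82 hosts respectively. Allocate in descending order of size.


114 hosts -> /25 (126 usable): 192.168.38.0/25
101 hosts -> /25 (126 usable): 192.168.38.128/25
82 hosts -> /25 (126 usable): 192.168.39.0/25
Allocation: 192.168.38.0/25 (114 hosts, 126 usable); 192.168.38.128/25 (101 hosts, 126 usable); 192.168.39.0/25 (82 hosts, 126 usable)


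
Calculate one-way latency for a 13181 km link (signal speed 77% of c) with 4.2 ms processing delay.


Speed = 0.77 * 3e5 km/s = 231000 km/s
Propagation delay = 13181 / 231000 = 0.0571 s = 57.0606 ms
Processing delay = 4.2 ms
Total one-way latency = 61.2606 ms


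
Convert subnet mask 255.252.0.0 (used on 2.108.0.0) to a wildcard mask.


Subnet mask: 255.252.0.0
Wildcard = 255.255.255.255 - subnet mask
255 - 255 = 0
255 - 252 = 3
255 - 0 = 255
255 - 0 = 255
Wildcard: 0.3.255.255


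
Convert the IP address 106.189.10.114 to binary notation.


106 = 01101010
189 = 10111101
10 = 00001010
114 = 01110010
Binary: 01101010.10111101.00001010.01110010


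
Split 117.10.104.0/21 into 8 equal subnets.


New prefix = 21 + 3 = 24
Each subnet has 256 addresses
  117.10.104.0/24
  117.10.105.0/24
  117.10.106.0/24
  117.10.107.0/24
  117.10.108.0/24
  117.10.109.0/24
  117.10.110.0/24
  117.10.111.0/24
Subnets: 117.10.104.0/24, 117.10.105.0/24, 117.10.106.0/24, 117.10.107.0/24, 117.10.108.0/24, 117.10.109.0/24, 117.10.110.0/24, 117.10.111.0/24


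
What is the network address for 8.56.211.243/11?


IP:   00001000.00111000.11010011.11110011
Mask: 11111111.11100000.00000000.00000000
AND operation:
Net:  00001000.00100000.00000000.00000000
Network: 8.32.0.0/11


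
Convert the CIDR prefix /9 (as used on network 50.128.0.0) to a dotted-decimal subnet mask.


/9 means 9 network bits, 23 host bits
Binary: 11111111100000000000000000000000
Mask: 255.128.0.0


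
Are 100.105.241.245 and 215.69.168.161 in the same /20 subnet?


Mask: 255.255.240.0
100.105.241.245 AND mask = 100.105.240.0
215.69.168.161 AND mask = 215.69.160.0
No, different subnets (100.105.240.0 vs 215.69.160.0)


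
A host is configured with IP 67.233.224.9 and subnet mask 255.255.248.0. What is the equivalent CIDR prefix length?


Binary: 11111111.11111111.11111000.00000000
Count leading 1s
Prefix: /21


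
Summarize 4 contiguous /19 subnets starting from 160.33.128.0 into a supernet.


Original prefix: /19
Number of subnets: 4 = 2^2
New prefix = 19 - 2 = 17
Supernet: 160.33.128.0/17


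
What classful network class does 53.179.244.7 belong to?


First octet: 53
Binary: 00110101
0xxxxxxx -> Class A (1-126)
Class A, default mask 255.0.0.0 (/8)


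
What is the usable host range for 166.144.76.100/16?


Network: 166.144.0.0
Broadcast: 166.144.255.255
First usable = network + 1
Last usable = broadcast - 1
Range: 166.144.0.1 to 166.144.255.254


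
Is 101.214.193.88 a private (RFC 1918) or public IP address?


RFC 1918 private ranges:
  10.0.0.0/8 (10.0.0.0 - 10.255.255.255)
  172.16.0.0/12 (172.16.0.0 - 172.31.255.255)
  192.168.0.0/16 (192.168.0.0 - 192.168.255.255)
Public (not in any RFC 1918 range)


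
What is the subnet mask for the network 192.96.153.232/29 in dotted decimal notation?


/29 means 29 network bits, 3 host bits
Binary: 11111111111111111111111111111000
Mask: 255.255.255.248


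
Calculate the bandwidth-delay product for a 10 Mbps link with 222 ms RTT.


BDP = bandwidth * RTT
= 10 Mbps * 222 ms
= 10 * 1e6 * 222 / 1000 bits
= 2220000 bits
= 277500 bytes
= 270.9961 KB
BDP = 2220000 bits (277500 bytes)


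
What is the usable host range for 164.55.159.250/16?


Network: 164.55.0.0
Broadcast: 164.55.255.255
First usable = network + 1
Last usable = broadcast - 1
Range: 164.55.0.1 to 164.55.255.254


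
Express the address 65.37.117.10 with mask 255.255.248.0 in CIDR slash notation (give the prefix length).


Binary: 11111111.11111111.11111000.00000000
Count leading 1s
Prefix: /21


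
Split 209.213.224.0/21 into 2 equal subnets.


New prefix = 21 + 1 = 22
Each subnet has 1024 addresses
  209.213.224.0/22
  209.213.228.0/22
Subnets: 209.213.224.0/22, 209.213.228.0/22


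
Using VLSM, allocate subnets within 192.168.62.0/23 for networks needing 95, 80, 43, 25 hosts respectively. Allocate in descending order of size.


95 hosts -> /25 (126 usable): 192.168.62.0/25
80 hosts -> /25 (126 usable): 192.168.62.128/25
43 hosts -> /26 (62 usable): 192.168.63.0/26
25 hosts -> /27 (30 usable): 192.168.63.64/27
Allocation: 192.168.62.0/25 (95 hosts, 126 usable); 192.168.62.128/25 (80 hosts, 126 usable); 192.168.63.0/26 (43 hosts, 62 usable); 192.168.63.64/27 (25 hosts, 30 usable)


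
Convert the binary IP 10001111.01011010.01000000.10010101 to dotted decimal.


10001111 = 143
01011010 = 90
01000000 = 64
10010101 = 149
IP: 143.90.64.149


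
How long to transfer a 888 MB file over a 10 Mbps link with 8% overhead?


Effective throughput = 10 * (1 - 8/100) = 9.2 Mbps
File size in Mb = 888 * 8 = 7104 Mb
Time = 7104 / 9.2
Time = 772.1739 seconds


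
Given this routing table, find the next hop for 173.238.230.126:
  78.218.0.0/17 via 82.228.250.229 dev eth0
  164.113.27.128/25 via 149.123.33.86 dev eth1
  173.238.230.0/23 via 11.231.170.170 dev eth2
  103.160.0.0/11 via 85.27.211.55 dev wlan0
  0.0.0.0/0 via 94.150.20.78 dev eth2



Longest prefix match for 173.238.230.126:
  /17 78.218.0.0: no
  /25 164.113.27.128: no
  /23 173.238.230.0: MATCH
  /11 103.160.0.0: no
  /0 0.0.0.0: MATCH
Selected: next-hop 11.231.170.170 via eth2 (matched /23)


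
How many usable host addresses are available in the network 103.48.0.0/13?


Host bits = 32 - 13 = 19
Total addresses = 2^19 = 524288
Usable = total - 2 (network and broadcast)
Usable hosts: 524286


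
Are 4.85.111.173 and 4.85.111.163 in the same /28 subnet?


Mask: 255.255.255.240
4.85.111.173 AND mask = 4.85.111.160
4.85.111.163 AND mask = 4.85.111.160
Yes, same subnet (4.85.111.160)


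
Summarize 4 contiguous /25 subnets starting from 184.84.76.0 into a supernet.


Original prefix: /25
Number of subnets: 4 = 2^2
New prefix = 25 - 2 = 23
Supernet: 184.84.76.0/23


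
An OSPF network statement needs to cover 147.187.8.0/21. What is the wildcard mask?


Subnet mask: 255.255.248.0
Wildcard = 255.255.255.255 - subnet mask
255 - 255 = 0
255 - 255 = 0
255 - 248 = 7
255 - 0 = 255
Wildcard: 0.0.7.255


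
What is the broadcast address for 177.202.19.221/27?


Network: 177.202.19.192/27
Host bits = 5
Set all host bits to 1:
Broadcast: 177.202.19.223


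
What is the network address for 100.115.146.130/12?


IP:   01100100.01110011.10010010.10000010
Mask: 11111111.11110000.00000000.00000000
AND operation:
Net:  01100100.01110000.00000000.00000000
Network: 100.112.0.0/12


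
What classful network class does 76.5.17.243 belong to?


First octet: 76
Binary: 01001100
0xxxxxxx -> Class A (1-126)
Class A, default mask 255.0.0.0 (/8)


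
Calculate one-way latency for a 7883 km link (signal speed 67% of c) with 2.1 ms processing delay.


Speed = 0.67 * 3e5 km/s = 201000 km/s
Propagation delay = 7883 / 201000 = 0.0392 s = 39.2189 ms
Processing delay = 2.1 ms
Total one-way latency = 41.3189 ms


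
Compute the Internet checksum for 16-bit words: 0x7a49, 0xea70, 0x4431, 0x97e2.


Sum all words (with carry folding):
+ 0x7a49 = 0x7a49
+ 0xea70 = 0x64ba
+ 0x4431 = 0xa8eb
+ 0x97e2 = 0x40ce
One's complement: ~0x40ce
Checksum = 0xbf31


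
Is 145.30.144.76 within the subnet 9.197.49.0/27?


Subnet network: 9.197.49.0
Test IP AND mask: 145.30.144.64
No, 145.30.144.76 is not in 9.197.49.0/27


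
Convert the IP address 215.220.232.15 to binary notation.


215 = 11010111
220 = 11011100
232 = 11101000
15 = 00001111
Binary: 11010111.11011100.11101000.00001111


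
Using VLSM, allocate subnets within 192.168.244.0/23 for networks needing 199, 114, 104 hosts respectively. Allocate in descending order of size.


199 hosts -> /24 (254 usable): 192.168.244.0/24
114 hosts -> /25 (126 usable): 192.168.245.0/25
104 hosts -> /25 (126 usable): 192.168.245.128/25
Allocation: 192.168.244.0/24 (199 hosts, 254 usable); 192.168.245.0/25 (114 hosts, 126 usable); 192.168.245.128/25 (104 hosts, 126 usable)


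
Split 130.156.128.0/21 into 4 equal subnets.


New prefix = 21 + 2 = 23
Each subnet has 512 addresses
  130.156.128.0/23
  130.156.130.0/23
  130.156.132.0/23
  130.156.134.0/23
Subnets: 130.156.128.0/23, 130.156.130.0/23, 130.156.132.0/23, 130.156.134.0/23


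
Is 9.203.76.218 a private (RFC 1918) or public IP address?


RFC 1918 private ranges:
  10.0.0.0/8 (10.0.0.0 - 10.255.255.255)
  172.16.0.0/12 (172.16.0.0 - 172.31.255.255)
  192.168.0.0/16 (192.168.0.0 - 192.168.255.255)
Public (not in any RFC 1918 range)


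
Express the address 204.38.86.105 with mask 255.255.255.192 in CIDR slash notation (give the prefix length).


Binary: 11111111.11111111.11111111.11000000
Count leading 1s
Prefix: /26


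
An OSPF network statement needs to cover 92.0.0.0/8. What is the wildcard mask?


Subnet mask: 255.0.0.0
Wildcard = 255.255.255.255 - subnet mask
255 - 255 = 0
255 - 0 = 255
255 - 0 = 255
255 - 0 = 255
Wildcard: 0.255.255.255


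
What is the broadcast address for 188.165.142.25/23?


Network: 188.165.142.0/23
Host bits = 9
Set all host bits to 1:
Broadcast: 188.165.143.255


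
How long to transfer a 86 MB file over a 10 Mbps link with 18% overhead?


Effective throughput = 10 * (1 - 18/100) = 8.2 Mbps
File size in Mb = 86 * 8 = 688 Mb
Time = 688 / 8.2
Time = 83.9024 seconds


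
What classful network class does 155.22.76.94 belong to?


First octet: 155
Binary: 10011011
10xxxxxx -> Class B (128-191)
Class B, default mask 255.255.0.0 (/16)


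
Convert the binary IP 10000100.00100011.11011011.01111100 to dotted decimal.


10000100 = 132
00100011 = 35
11011011 = 219
01111100 = 124
IP: 132.35.219.124


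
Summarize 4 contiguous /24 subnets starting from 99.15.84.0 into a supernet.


Original prefix: /24
Number of subnets: 4 = 2^2
New prefix = 24 - 2 = 22
Supernet: 99.15.84.0/22


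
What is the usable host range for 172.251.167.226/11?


Network: 172.224.0.0
Broadcast: 172.255.255.255
First usable = network + 1
Last usable = broadcast - 1
Range: 172.224.0.1 to 172.255.255.254


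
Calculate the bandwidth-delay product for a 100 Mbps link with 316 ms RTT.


BDP = bandwidth * RTT
= 100 Mbps * 316 ms
= 100 * 1e6 * 316 / 1000 bits
= 31600000 bits
= 3950000 bytes
= 3857.4219 KB
BDP = 31600000 bits (3950000 bytes)


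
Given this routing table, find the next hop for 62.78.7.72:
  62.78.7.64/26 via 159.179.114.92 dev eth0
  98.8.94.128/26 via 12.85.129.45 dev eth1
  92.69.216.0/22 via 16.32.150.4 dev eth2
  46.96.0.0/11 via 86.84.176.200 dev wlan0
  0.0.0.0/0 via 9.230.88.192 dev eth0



Longest prefix match for 62.78.7.72:
  /26 62.78.7.64: MATCH
  /26 98.8.94.128: no
  /22 92.69.216.0: no
  /11 46.96.0.0: no
  /0 0.0.0.0: MATCH
Selected: next-hop 159.179.114.92 via eth0 (matched /26)


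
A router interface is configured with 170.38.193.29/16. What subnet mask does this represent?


/16 means 16 network bits, 16 host bits
Binary: 11111111111111110000000000000000
Mask: 255.255.0.0


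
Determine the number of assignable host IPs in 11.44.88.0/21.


Host bits = 32 - 21 = 11
Total addresses = 2^11 = 2048
Usable = total - 2 (network and broadcast)
Usable hosts: 2046


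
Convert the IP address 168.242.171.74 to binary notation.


168 = 10101000
242 = 11110010
171 = 10101011
74 = 01001010
Binary: 10101000.11110010.10101011.01001010


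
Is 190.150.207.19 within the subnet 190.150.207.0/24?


Subnet network: 190.150.207.0
Test IP AND mask: 190.150.207.0
Yes, 190.150.207.19 is in 190.150.207.0/24


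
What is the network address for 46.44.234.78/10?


IP:   00101110.00101100.11101010.01001110
Mask: 11111111.11000000.00000000.00000000
AND operation:
Net:  00101110.00000000.00000000.00000000
Network: 46.0.0.0/10


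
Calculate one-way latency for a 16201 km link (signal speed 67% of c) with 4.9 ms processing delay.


Speed = 0.67 * 3e5 km/s = 201000 km/s
Propagation delay = 16201 / 201000 = 0.0806 s = 80.602 ms
Processing delay = 4.9 ms
Total one-way latency = 85.502 ms


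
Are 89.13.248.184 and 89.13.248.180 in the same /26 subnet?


Mask: 255.255.255.192
89.13.248.184 AND mask = 89.13.248.128
89.13.248.180 AND mask = 89.13.248.128
Yes, same subnet (89.13.248.128)


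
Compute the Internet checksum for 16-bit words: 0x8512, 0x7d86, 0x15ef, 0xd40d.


Sum all words (with carry folding):
+ 0x8512 = 0x8512
+ 0x7d86 = 0x0299
+ 0x15ef = 0x1888
+ 0xd40d = 0xec95
One's complement: ~0xec95
Checksum = 0x136a


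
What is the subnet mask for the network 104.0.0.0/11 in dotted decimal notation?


/11 means 11 network bits, 21 host bits
Binary: 11111111111000000000000000000000
Mask: 255.224.0.0


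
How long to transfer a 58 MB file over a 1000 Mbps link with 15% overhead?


Effective throughput = 1000 * (1 - 15/100) = 850 Mbps
File size in Mb = 58 * 8 = 464 Mb
Time = 464 / 850
Time = 0.5459 seconds


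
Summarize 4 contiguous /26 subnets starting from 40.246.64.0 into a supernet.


Original prefix: /26
Number of subnets: 4 = 2^2
New prefix = 26 - 2 = 24
Supernet: 40.246.64.0/24


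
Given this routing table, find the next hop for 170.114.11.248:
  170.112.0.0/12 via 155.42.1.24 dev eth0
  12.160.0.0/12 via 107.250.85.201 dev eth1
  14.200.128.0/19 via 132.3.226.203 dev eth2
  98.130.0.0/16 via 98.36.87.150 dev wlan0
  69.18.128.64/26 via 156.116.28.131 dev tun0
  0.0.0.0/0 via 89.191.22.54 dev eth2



Longest prefix match for 170.114.11.248:
  /12 170.112.0.0: MATCH
  /12 12.160.0.0: no
  /19 14.200.128.0: no
  /16 98.130.0.0: no
  /26 69.18.128.64: no
  /0 0.0.0.0: MATCH
Selected: next-hop 155.42.1.24 via eth0 (matched /12)


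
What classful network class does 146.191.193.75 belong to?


First octet: 146
Binary: 10010010
10xxxxxx -> Class B (128-191)
Class B, default mask 255.255.0.0 (/16)
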